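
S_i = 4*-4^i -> [4, -16, 64, -256, 1024]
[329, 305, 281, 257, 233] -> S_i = 329 + -24*i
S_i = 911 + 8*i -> [911, 919, 927, 935, 943]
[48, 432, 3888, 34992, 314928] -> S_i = 48*9^i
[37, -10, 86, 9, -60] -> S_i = Random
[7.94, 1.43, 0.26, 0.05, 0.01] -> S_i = 7.94*0.18^i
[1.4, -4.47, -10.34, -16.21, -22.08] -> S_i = 1.40 + -5.87*i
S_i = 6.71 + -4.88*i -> [6.71, 1.83, -3.05, -7.93, -12.81]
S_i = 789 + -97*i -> [789, 692, 595, 498, 401]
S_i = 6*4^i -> [6, 24, 96, 384, 1536]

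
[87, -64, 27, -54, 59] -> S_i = Random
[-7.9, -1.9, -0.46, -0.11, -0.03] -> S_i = -7.90*0.24^i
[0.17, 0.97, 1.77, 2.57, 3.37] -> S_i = 0.17 + 0.80*i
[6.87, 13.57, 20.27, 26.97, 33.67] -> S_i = 6.87 + 6.70*i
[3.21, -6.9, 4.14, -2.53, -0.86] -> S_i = Random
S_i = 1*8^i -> [1, 8, 64, 512, 4096]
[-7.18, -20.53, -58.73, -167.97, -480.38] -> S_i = -7.18*2.86^i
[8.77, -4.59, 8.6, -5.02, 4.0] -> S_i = Random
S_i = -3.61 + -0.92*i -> [-3.61, -4.53, -5.45, -6.37, -7.29]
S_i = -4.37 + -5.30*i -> [-4.37, -9.67, -14.97, -20.27, -25.57]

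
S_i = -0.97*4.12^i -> [-0.97, -4.0, -16.47, -67.84, -279.49]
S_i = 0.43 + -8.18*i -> [0.43, -7.75, -15.93, -24.11, -32.29]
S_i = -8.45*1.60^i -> [-8.45, -13.52, -21.63, -34.61, -55.38]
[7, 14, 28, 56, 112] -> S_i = 7*2^i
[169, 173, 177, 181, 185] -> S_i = 169 + 4*i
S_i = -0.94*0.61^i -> [-0.94, -0.57, -0.35, -0.21, -0.13]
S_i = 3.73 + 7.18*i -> [3.73, 10.91, 18.09, 25.27, 32.45]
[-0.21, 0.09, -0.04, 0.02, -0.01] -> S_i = -0.21*(-0.42)^i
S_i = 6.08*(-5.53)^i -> [6.08, -33.62, 185.93, -1028.2, 5685.96]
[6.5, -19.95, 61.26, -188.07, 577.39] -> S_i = 6.50*(-3.07)^i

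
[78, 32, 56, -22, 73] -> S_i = Random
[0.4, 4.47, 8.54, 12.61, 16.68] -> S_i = 0.40 + 4.07*i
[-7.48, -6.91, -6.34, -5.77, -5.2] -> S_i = -7.48 + 0.57*i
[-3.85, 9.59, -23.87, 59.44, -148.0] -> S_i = -3.85*(-2.49)^i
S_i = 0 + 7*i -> [0, 7, 14, 21, 28]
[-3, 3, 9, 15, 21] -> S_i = -3 + 6*i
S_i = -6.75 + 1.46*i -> [-6.75, -5.29, -3.83, -2.37, -0.91]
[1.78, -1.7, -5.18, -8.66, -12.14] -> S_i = 1.78 + -3.48*i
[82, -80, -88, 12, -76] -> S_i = Random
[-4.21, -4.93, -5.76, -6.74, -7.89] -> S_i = -4.21*1.17^i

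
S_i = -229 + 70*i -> [-229, -159, -89, -19, 51]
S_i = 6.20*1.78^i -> [6.2, 11.04, 19.64, 34.97, 62.24]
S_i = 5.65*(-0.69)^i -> [5.65, -3.9, 2.69, -1.86, 1.28]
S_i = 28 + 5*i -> [28, 33, 38, 43, 48]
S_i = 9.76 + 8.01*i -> [9.76, 17.77, 25.78, 33.79, 41.8]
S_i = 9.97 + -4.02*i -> [9.97, 5.95, 1.93, -2.09, -6.11]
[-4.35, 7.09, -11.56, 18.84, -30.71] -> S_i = -4.35*(-1.63)^i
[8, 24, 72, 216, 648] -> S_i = 8*3^i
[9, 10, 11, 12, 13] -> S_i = 9 + 1*i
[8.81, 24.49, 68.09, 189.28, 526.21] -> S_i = 8.81*2.78^i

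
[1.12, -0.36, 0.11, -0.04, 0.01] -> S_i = 1.12*(-0.32)^i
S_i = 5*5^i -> [5, 25, 125, 625, 3125]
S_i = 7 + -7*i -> [7, 0, -7, -14, -21]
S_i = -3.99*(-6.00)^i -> [-3.99, 23.94, -143.64, 861.84, -5171.04]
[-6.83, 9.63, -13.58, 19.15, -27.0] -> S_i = -6.83*(-1.41)^i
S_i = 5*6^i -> [5, 30, 180, 1080, 6480]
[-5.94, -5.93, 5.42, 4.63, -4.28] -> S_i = Random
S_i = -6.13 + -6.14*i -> [-6.13, -12.27, -18.41, -24.55, -30.69]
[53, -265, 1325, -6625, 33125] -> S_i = 53*-5^i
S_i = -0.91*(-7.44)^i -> [-0.91, 6.77, -50.37, 374.77, -2788.26]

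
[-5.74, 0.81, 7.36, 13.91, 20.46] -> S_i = -5.74 + 6.55*i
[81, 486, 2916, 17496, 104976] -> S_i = 81*6^i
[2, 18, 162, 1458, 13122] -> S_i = 2*9^i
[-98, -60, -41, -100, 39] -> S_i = Random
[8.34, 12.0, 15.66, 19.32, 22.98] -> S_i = 8.34 + 3.66*i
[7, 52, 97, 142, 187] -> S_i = 7 + 45*i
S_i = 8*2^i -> [8, 16, 32, 64, 128]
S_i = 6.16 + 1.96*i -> [6.16, 8.12, 10.08, 12.04, 14.0]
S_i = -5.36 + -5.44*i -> [-5.36, -10.8, -16.24, -21.68, -27.12]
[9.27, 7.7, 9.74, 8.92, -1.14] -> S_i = Random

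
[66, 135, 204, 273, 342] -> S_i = 66 + 69*i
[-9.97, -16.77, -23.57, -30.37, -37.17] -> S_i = -9.97 + -6.80*i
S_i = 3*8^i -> [3, 24, 192, 1536, 12288]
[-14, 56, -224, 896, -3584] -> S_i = -14*-4^i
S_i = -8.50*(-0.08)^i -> [-8.5, 0.68, -0.05, 0.0, -0.0]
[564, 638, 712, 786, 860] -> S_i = 564 + 74*i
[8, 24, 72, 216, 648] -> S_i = 8*3^i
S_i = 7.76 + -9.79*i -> [7.76, -2.03, -11.82, -21.61, -31.4]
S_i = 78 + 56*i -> [78, 134, 190, 246, 302]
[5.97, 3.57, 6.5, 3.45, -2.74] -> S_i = Random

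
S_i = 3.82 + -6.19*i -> [3.82, -2.37, -8.56, -14.75, -20.94]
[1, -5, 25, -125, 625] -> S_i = 1*-5^i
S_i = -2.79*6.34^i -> [-2.79, -17.69, -112.15, -711.0, -4507.76]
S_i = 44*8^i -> [44, 352, 2816, 22528, 180224]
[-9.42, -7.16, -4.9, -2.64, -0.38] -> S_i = -9.42 + 2.26*i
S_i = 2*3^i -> [2, 6, 18, 54, 162]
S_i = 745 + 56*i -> [745, 801, 857, 913, 969]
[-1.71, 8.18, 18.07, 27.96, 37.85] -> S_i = -1.71 + 9.89*i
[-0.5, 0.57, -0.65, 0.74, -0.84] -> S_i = -0.50*(-1.14)^i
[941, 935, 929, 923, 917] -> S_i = 941 + -6*i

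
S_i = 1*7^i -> [1, 7, 49, 343, 2401]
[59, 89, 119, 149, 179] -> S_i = 59 + 30*i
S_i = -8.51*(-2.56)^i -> [-8.51, 21.79, -55.77, 142.77, -365.5]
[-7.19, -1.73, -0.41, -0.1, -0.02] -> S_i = -7.19*0.24^i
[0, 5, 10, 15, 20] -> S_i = 0 + 5*i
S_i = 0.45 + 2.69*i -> [0.45, 3.14, 5.83, 8.52, 11.21]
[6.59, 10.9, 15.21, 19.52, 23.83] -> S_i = 6.59 + 4.31*i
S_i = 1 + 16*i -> [1, 17, 33, 49, 65]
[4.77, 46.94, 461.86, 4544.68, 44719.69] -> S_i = 4.77*9.84^i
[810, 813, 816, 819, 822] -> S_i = 810 + 3*i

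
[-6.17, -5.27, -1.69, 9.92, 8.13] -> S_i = Random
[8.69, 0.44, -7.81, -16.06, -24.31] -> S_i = 8.69 + -8.25*i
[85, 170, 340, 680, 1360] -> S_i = 85*2^i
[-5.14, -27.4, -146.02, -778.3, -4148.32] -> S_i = -5.14*5.33^i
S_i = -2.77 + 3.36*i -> [-2.77, 0.59, 3.95, 7.31, 10.67]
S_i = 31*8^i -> [31, 248, 1984, 15872, 126976]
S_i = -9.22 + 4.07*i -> [-9.22, -5.15, -1.08, 2.99, 7.06]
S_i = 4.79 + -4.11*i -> [4.79, 0.68, -3.43, -7.54, -11.65]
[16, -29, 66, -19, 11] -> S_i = Random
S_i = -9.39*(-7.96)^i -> [-9.39, 74.74, -594.97, 4735.92, -37697.96]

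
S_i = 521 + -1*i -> [521, 520, 519, 518, 517]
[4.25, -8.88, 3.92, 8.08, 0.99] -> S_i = Random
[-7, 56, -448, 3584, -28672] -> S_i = -7*-8^i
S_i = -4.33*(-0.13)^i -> [-4.33, 0.56, -0.07, 0.01, -0.0]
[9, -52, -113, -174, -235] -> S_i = 9 + -61*i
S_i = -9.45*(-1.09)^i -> [-9.45, 10.3, -11.23, 12.24, -13.34]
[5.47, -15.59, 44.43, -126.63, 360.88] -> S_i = 5.47*(-2.85)^i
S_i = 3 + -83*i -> [3, -80, -163, -246, -329]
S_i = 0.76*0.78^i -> [0.76, 0.59, 0.46, 0.36, 0.28]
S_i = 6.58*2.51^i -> [6.58, 16.52, 41.45, 104.05, 261.17]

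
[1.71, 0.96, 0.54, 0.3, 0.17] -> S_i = 1.71*0.56^i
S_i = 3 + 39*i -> [3, 42, 81, 120, 159]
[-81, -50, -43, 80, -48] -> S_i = Random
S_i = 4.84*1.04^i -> [4.84, 5.03, 5.23, 5.44, 5.66]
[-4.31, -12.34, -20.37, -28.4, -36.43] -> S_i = -4.31 + -8.03*i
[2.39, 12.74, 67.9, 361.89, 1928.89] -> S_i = 2.39*5.33^i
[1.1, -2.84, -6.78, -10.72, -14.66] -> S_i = 1.10 + -3.94*i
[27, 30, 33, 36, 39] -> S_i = 27 + 3*i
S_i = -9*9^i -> [-9, -81, -729, -6561, -59049]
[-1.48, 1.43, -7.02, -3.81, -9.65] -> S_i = Random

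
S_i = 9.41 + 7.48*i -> [9.41, 16.89, 24.37, 31.85, 39.33]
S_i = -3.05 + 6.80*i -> [-3.05, 3.75, 10.55, 17.35, 24.15]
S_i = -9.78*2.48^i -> [-9.78, -24.25, -60.15, -149.17, -369.95]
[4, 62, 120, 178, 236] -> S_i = 4 + 58*i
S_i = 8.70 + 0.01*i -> [8.7, 8.71, 8.72, 8.73, 8.74]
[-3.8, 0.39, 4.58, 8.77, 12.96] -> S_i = -3.80 + 4.19*i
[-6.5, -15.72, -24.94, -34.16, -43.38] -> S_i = -6.50 + -9.22*i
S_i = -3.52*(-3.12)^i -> [-3.52, 10.98, -34.27, 106.91, -333.55]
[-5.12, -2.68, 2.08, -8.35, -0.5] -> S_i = Random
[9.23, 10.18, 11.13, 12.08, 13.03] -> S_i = 9.23 + 0.95*i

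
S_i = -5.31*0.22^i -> [-5.31, -1.17, -0.26, -0.06, -0.01]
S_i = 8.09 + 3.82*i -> [8.09, 11.91, 15.73, 19.55, 23.37]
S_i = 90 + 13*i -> [90, 103, 116, 129, 142]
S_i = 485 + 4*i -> [485, 489, 493, 497, 501]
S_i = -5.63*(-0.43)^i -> [-5.63, 2.42, -1.04, 0.45, -0.19]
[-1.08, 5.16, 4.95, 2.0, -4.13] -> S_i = Random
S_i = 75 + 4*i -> [75, 79, 83, 87, 91]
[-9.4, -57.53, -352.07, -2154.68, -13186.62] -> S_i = -9.40*6.12^i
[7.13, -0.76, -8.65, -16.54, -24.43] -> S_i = 7.13 + -7.89*i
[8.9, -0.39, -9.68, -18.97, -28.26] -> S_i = 8.90 + -9.29*i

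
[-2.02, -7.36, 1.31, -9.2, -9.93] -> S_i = Random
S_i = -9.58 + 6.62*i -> [-9.58, -2.96, 3.66, 10.28, 16.9]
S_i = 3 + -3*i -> [3, 0, -3, -6, -9]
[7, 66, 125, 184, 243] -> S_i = 7 + 59*i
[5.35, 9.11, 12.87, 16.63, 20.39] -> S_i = 5.35 + 3.76*i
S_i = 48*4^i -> [48, 192, 768, 3072, 12288]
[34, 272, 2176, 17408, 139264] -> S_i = 34*8^i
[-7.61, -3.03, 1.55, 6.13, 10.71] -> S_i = -7.61 + 4.58*i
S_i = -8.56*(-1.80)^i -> [-8.56, 15.41, -27.73, 49.92, -89.86]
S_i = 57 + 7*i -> [57, 64, 71, 78, 85]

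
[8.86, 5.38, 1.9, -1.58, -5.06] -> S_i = 8.86 + -3.48*i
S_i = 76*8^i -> [76, 608, 4864, 38912, 311296]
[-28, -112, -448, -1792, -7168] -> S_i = -28*4^i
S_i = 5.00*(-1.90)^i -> [5.0, -9.5, 18.05, -34.29, 65.16]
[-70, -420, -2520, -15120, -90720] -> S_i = -70*6^i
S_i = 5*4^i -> [5, 20, 80, 320, 1280]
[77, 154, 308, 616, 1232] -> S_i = 77*2^i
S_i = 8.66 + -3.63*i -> [8.66, 5.03, 1.4, -2.23, -5.86]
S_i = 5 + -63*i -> [5, -58, -121, -184, -247]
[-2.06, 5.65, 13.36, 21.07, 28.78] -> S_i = -2.06 + 7.71*i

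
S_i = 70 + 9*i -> [70, 79, 88, 97, 106]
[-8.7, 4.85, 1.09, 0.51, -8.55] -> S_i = Random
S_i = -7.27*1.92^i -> [-7.27, -13.96, -26.8, -51.46, -98.8]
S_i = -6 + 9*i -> [-6, 3, 12, 21, 30]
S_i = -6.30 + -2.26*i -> [-6.3, -8.56, -10.82, -13.08, -15.34]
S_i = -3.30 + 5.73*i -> [-3.3, 2.43, 8.16, 13.89, 19.62]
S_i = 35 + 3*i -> [35, 38, 41, 44, 47]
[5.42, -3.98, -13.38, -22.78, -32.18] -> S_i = 5.42 + -9.40*i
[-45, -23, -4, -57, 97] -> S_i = Random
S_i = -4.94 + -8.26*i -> [-4.94, -13.2, -21.46, -29.72, -37.98]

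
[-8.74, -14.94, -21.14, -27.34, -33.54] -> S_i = -8.74 + -6.20*i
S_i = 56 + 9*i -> [56, 65, 74, 83, 92]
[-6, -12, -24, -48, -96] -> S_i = -6*2^i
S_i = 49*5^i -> [49, 245, 1225, 6125, 30625]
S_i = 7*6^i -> [7, 42, 252, 1512, 9072]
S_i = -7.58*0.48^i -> [-7.58, -3.64, -1.75, -0.84, -0.4]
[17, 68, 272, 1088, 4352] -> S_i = 17*4^i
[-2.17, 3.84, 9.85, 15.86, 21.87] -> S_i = -2.17 + 6.01*i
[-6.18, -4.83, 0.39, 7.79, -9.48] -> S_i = Random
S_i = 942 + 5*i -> [942, 947, 952, 957, 962]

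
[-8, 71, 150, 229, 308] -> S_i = -8 + 79*i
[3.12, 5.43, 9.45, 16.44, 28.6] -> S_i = 3.12*1.74^i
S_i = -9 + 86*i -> [-9, 77, 163, 249, 335]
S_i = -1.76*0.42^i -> [-1.76, -0.74, -0.31, -0.13, -0.05]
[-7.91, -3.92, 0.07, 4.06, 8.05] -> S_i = -7.91 + 3.99*i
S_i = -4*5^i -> [-4, -20, -100, -500, -2500]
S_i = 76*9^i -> [76, 684, 6156, 55404, 498636]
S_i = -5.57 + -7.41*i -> [-5.57, -12.98, -20.39, -27.8, -35.21]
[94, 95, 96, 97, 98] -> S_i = 94 + 1*i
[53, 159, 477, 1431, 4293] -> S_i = 53*3^i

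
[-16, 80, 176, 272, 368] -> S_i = -16 + 96*i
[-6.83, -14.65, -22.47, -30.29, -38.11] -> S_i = -6.83 + -7.82*i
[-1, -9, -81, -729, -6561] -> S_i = -1*9^i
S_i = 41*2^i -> [41, 82, 164, 328, 656]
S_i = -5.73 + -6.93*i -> [-5.73, -12.66, -19.59, -26.52, -33.45]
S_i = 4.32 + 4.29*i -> [4.32, 8.61, 12.9, 17.19, 21.48]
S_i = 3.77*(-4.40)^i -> [3.77, -16.59, 72.99, -321.14, 1413.03]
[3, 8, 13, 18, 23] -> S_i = 3 + 5*i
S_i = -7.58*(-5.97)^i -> [-7.58, 45.25, -270.16, 1612.84, -9628.68]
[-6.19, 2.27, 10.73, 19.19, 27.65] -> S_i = -6.19 + 8.46*i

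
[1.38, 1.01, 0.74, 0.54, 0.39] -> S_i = 1.38*0.73^i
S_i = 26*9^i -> [26, 234, 2106, 18954, 170586]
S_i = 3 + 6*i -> [3, 9, 15, 21, 27]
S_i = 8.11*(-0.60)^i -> [8.11, -4.87, 2.92, -1.75, 1.05]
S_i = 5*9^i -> [5, 45, 405, 3645, 32805]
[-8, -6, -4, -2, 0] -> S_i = -8 + 2*i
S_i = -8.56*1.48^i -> [-8.56, -12.67, -18.75, -27.75, -41.07]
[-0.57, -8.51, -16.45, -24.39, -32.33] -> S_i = -0.57 + -7.94*i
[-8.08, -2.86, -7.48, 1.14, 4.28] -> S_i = Random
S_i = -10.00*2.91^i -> [-10.0, -29.1, -84.68, -246.42, -717.09]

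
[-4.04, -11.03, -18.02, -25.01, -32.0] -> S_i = -4.04 + -6.99*i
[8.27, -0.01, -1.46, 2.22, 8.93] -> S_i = Random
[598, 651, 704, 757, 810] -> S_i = 598 + 53*i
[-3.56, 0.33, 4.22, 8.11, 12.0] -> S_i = -3.56 + 3.89*i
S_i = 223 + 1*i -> [223, 224, 225, 226, 227]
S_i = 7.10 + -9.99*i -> [7.1, -2.89, -12.88, -22.87, -32.86]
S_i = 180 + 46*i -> [180, 226, 272, 318, 364]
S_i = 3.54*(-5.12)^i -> [3.54, -18.12, 92.8, -475.13, 2432.67]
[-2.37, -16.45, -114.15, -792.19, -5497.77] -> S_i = -2.37*6.94^i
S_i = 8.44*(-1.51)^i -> [8.44, -12.74, 19.24, -29.06, 43.88]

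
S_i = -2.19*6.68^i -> [-2.19, -14.63, -97.72, -652.79, -4360.64]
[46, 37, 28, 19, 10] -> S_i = 46 + -9*i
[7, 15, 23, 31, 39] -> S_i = 7 + 8*i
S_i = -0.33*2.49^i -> [-0.33, -0.82, -2.05, -5.09, -12.69]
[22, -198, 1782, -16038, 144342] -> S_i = 22*-9^i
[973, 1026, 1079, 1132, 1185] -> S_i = 973 + 53*i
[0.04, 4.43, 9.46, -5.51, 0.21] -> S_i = Random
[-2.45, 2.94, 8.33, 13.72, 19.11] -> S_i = -2.45 + 5.39*i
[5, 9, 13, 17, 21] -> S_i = 5 + 4*i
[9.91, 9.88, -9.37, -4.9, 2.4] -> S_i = Random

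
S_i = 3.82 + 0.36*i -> [3.82, 4.18, 4.54, 4.9, 5.26]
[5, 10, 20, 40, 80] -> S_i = 5*2^i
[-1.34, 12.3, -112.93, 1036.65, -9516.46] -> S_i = -1.34*(-9.18)^i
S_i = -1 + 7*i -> [-1, 6, 13, 20, 27]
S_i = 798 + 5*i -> [798, 803, 808, 813, 818]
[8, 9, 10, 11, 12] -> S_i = 8 + 1*i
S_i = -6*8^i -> [-6, -48, -384, -3072, -24576]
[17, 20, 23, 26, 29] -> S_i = 17 + 3*i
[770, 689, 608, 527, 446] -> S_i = 770 + -81*i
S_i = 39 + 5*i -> [39, 44, 49, 54, 59]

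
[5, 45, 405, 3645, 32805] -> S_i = 5*9^i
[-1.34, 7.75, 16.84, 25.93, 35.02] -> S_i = -1.34 + 9.09*i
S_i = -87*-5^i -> [-87, 435, -2175, 10875, -54375]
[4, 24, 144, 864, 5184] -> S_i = 4*6^i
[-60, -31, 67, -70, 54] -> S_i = Random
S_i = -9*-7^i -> [-9, 63, -441, 3087, -21609]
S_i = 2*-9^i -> [2, -18, 162, -1458, 13122]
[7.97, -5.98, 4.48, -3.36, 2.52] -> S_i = 7.97*(-0.75)^i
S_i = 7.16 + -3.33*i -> [7.16, 3.83, 0.5, -2.83, -6.16]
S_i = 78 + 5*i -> [78, 83, 88, 93, 98]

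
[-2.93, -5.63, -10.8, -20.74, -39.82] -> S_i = -2.93*1.92^i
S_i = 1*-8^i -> [1, -8, 64, -512, 4096]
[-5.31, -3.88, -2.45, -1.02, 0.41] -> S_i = -5.31 + 1.43*i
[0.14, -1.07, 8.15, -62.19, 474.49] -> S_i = 0.14*(-7.63)^i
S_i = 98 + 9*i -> [98, 107, 116, 125, 134]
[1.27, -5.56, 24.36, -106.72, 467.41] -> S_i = 1.27*(-4.38)^i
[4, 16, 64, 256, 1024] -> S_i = 4*4^i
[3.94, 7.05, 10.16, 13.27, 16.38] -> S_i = 3.94 + 3.11*i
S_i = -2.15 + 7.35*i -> [-2.15, 5.2, 12.55, 19.9, 27.25]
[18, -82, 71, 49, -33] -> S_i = Random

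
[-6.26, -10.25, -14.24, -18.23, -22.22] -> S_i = -6.26 + -3.99*i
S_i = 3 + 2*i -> [3, 5, 7, 9, 11]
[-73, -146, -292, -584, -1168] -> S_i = -73*2^i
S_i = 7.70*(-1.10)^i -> [7.7, -8.47, 9.32, -10.25, 11.27]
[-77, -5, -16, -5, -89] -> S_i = Random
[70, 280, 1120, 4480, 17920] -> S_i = 70*4^i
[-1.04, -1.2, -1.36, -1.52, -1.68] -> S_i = -1.04 + -0.16*i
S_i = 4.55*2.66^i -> [4.55, 12.1, 32.19, 85.64, 227.79]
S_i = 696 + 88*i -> [696, 784, 872, 960, 1048]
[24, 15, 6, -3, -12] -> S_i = 24 + -9*i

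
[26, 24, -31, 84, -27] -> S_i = Random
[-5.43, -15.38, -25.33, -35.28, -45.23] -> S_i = -5.43 + -9.95*i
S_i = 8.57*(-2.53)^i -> [8.57, -21.68, 54.86, -138.78, 351.13]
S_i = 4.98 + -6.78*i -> [4.98, -1.8, -8.58, -15.36, -22.14]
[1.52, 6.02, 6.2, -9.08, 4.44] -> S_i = Random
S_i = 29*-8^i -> [29, -232, 1856, -14848, 118784]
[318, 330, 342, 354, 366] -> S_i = 318 + 12*i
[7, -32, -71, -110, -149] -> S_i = 7 + -39*i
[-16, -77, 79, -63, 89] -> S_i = Random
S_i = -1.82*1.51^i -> [-1.82, -2.75, -4.15, -6.27, -9.46]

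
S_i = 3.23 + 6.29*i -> [3.23, 9.52, 15.81, 22.1, 28.39]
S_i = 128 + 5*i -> [128, 133, 138, 143, 148]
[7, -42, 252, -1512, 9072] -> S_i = 7*-6^i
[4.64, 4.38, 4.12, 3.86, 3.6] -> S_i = 4.64 + -0.26*i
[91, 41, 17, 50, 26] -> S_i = Random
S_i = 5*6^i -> [5, 30, 180, 1080, 6480]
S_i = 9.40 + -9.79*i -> [9.4, -0.39, -10.18, -19.97, -29.76]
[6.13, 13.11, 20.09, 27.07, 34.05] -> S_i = 6.13 + 6.98*i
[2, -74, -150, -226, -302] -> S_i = 2 + -76*i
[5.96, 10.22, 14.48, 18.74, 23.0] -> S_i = 5.96 + 4.26*i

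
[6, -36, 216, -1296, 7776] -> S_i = 6*-6^i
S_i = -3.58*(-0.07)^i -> [-3.58, 0.25, -0.02, 0.0, -0.0]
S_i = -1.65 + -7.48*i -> [-1.65, -9.13, -16.61, -24.09, -31.57]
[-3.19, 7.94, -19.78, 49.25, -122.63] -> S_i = -3.19*(-2.49)^i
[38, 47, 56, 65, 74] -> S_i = 38 + 9*i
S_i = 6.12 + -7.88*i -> [6.12, -1.76, -9.64, -17.52, -25.4]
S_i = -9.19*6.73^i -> [-9.19, -61.85, -416.24, -2801.31, -18852.8]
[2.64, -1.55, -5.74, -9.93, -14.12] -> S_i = 2.64 + -4.19*i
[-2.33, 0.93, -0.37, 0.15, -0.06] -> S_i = -2.33*(-0.40)^i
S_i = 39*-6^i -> [39, -234, 1404, -8424, 50544]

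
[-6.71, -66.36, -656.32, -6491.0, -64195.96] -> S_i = -6.71*9.89^i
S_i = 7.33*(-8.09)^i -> [7.33, -59.3, 479.73, -3881.05, 31397.72]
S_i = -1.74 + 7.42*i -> [-1.74, 5.68, 13.1, 20.52, 27.94]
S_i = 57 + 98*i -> [57, 155, 253, 351, 449]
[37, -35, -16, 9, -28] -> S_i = Random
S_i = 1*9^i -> [1, 9, 81, 729, 6561]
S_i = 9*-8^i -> [9, -72, 576, -4608, 36864]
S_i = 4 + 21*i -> [4, 25, 46, 67, 88]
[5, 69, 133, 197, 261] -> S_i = 5 + 64*i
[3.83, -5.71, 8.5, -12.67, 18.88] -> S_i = 3.83*(-1.49)^i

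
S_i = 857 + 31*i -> [857, 888, 919, 950, 981]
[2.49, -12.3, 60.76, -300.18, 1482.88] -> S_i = 2.49*(-4.94)^i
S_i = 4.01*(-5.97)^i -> [4.01, -23.94, 142.92, -853.23, 5093.8]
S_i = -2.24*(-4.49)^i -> [-2.24, 10.06, -45.16, 202.76, -910.4]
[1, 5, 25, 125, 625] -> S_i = 1*5^i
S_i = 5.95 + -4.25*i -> [5.95, 1.7, -2.55, -6.8, -11.05]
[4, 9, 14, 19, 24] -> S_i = 4 + 5*i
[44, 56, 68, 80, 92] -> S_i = 44 + 12*i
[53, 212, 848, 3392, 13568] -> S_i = 53*4^i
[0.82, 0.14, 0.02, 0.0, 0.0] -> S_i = 0.82*0.17^i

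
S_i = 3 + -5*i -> [3, -2, -7, -12, -17]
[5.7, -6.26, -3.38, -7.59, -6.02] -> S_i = Random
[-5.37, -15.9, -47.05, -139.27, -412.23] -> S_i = -5.37*2.96^i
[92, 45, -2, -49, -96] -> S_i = 92 + -47*i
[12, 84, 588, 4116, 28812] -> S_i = 12*7^i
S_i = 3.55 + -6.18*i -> [3.55, -2.63, -8.81, -14.99, -21.17]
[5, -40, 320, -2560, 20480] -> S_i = 5*-8^i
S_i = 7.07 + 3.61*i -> [7.07, 10.68, 14.29, 17.9, 21.51]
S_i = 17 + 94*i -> [17, 111, 205, 299, 393]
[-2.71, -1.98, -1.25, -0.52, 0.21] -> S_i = -2.71 + 0.73*i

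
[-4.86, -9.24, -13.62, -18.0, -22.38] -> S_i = -4.86 + -4.38*i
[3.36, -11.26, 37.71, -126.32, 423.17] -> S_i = 3.36*(-3.35)^i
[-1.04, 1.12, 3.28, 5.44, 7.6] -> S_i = -1.04 + 2.16*i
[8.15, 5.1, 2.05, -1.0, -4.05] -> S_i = 8.15 + -3.05*i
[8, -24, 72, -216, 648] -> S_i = 8*-3^i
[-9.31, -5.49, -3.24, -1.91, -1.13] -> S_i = -9.31*0.59^i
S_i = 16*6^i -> [16, 96, 576, 3456, 20736]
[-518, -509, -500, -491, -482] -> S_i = -518 + 9*i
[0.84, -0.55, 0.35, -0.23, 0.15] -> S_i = 0.84*(-0.65)^i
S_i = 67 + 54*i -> [67, 121, 175, 229, 283]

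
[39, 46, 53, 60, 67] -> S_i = 39 + 7*i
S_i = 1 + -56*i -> [1, -55, -111, -167, -223]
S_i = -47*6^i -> [-47, -282, -1692, -10152, -60912]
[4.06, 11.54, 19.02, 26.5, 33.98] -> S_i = 4.06 + 7.48*i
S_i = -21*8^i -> [-21, -168, -1344, -10752, -86016]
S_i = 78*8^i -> [78, 624, 4992, 39936, 319488]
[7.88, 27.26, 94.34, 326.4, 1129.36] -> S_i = 7.88*3.46^i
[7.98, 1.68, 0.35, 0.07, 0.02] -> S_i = 7.98*0.21^i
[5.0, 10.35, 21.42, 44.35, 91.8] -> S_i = 5.00*2.07^i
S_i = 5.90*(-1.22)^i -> [5.9, -7.2, 8.78, -10.71, 13.07]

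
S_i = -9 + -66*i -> [-9, -75, -141, -207, -273]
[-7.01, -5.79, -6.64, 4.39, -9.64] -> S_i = Random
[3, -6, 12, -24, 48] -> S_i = 3*-2^i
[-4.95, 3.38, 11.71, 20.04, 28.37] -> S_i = -4.95 + 8.33*i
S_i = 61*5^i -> [61, 305, 1525, 7625, 38125]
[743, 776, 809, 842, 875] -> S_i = 743 + 33*i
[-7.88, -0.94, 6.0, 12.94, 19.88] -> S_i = -7.88 + 6.94*i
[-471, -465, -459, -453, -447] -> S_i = -471 + 6*i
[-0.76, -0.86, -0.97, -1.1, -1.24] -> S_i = -0.76*1.13^i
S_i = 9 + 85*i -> [9, 94, 179, 264, 349]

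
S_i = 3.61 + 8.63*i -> [3.61, 12.24, 20.87, 29.5, 38.13]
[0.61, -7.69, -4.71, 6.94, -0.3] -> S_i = Random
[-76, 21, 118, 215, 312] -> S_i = -76 + 97*i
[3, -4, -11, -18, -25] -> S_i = 3 + -7*i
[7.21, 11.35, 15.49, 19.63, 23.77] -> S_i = 7.21 + 4.14*i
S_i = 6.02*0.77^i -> [6.02, 4.64, 3.57, 2.75, 2.12]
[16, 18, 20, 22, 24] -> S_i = 16 + 2*i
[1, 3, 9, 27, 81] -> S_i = 1*3^i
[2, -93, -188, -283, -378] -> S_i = 2 + -95*i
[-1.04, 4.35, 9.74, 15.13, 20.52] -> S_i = -1.04 + 5.39*i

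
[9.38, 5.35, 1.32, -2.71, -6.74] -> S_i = 9.38 + -4.03*i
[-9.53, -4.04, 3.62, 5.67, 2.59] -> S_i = Random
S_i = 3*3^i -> [3, 9, 27, 81, 243]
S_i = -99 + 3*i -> [-99, -96, -93, -90, -87]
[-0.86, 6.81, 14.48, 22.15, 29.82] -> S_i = -0.86 + 7.67*i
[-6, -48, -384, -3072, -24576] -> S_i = -6*8^i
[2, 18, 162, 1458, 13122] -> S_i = 2*9^i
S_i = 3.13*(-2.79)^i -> [3.13, -8.73, 24.36, -67.98, 189.65]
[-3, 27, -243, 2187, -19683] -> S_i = -3*-9^i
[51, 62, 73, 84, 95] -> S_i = 51 + 11*i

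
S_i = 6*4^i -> [6, 24, 96, 384, 1536]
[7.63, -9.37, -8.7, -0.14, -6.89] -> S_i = Random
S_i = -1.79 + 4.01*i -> [-1.79, 2.22, 6.23, 10.24, 14.25]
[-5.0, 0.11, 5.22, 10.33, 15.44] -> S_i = -5.00 + 5.11*i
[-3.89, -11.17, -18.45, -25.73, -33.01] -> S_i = -3.89 + -7.28*i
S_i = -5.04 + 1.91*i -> [-5.04, -3.13, -1.22, 0.69, 2.6]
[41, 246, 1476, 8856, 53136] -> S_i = 41*6^i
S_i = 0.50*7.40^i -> [0.5, 3.7, 27.38, 202.61, 1499.33]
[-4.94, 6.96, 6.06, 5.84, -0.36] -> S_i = Random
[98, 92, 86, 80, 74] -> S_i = 98 + -6*i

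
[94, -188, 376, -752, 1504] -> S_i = 94*-2^i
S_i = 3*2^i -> [3, 6, 12, 24, 48]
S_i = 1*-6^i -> [1, -6, 36, -216, 1296]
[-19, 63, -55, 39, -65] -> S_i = Random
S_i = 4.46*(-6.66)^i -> [4.46, -29.7, 197.83, -1317.52, 8774.69]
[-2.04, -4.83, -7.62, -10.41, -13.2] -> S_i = -2.04 + -2.79*i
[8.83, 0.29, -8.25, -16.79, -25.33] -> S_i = 8.83 + -8.54*i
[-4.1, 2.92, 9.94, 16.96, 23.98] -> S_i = -4.10 + 7.02*i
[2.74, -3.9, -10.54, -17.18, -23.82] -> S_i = 2.74 + -6.64*i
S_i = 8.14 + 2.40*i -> [8.14, 10.54, 12.94, 15.34, 17.74]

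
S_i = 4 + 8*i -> [4, 12, 20, 28, 36]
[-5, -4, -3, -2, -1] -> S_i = -5 + 1*i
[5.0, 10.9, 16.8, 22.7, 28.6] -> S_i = 5.00 + 5.90*i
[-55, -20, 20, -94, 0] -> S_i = Random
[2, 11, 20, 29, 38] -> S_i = 2 + 9*i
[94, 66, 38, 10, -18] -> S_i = 94 + -28*i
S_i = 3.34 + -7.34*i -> [3.34, -4.0, -11.34, -18.68, -26.02]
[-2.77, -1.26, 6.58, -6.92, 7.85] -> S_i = Random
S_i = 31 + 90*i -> [31, 121, 211, 301, 391]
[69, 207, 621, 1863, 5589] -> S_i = 69*3^i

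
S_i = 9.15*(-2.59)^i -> [9.15, -23.7, 61.38, -158.97, 411.74]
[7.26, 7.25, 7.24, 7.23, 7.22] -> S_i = 7.26 + -0.01*i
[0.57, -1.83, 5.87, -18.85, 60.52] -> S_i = 0.57*(-3.21)^i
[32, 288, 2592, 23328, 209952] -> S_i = 32*9^i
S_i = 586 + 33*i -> [586, 619, 652, 685, 718]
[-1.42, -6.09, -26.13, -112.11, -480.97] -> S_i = -1.42*4.29^i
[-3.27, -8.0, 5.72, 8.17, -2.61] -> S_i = Random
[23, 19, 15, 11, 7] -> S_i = 23 + -4*i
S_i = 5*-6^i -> [5, -30, 180, -1080, 6480]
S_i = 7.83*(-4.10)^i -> [7.83, -32.1, 131.62, -539.65, 2212.57]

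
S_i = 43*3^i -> [43, 129, 387, 1161, 3483]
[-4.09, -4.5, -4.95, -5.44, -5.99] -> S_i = -4.09*1.10^i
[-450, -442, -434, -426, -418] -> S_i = -450 + 8*i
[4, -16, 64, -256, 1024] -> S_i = 4*-4^i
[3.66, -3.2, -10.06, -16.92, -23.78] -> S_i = 3.66 + -6.86*i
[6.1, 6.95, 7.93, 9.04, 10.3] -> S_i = 6.10*1.14^i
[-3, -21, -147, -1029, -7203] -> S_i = -3*7^i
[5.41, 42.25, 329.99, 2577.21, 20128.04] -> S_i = 5.41*7.81^i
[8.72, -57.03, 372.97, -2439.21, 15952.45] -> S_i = 8.72*(-6.54)^i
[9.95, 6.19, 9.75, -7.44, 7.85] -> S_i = Random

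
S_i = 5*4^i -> [5, 20, 80, 320, 1280]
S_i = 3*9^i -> [3, 27, 243, 2187, 19683]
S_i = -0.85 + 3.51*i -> [-0.85, 2.66, 6.17, 9.68, 13.19]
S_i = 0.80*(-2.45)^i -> [0.8, -1.96, 4.8, -11.76, 28.82]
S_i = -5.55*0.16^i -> [-5.55, -0.89, -0.14, -0.02, -0.0]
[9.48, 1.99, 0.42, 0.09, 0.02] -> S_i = 9.48*0.21^i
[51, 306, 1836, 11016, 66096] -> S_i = 51*6^i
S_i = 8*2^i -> [8, 16, 32, 64, 128]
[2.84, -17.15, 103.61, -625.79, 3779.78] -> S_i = 2.84*(-6.04)^i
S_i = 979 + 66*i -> [979, 1045, 1111, 1177, 1243]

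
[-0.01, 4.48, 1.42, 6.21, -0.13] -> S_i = Random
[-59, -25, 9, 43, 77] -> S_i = -59 + 34*i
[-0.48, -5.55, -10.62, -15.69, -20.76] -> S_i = -0.48 + -5.07*i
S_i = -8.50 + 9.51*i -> [-8.5, 1.01, 10.52, 20.03, 29.54]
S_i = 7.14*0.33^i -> [7.14, 2.36, 0.78, 0.26, 0.08]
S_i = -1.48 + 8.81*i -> [-1.48, 7.33, 16.14, 24.95, 33.76]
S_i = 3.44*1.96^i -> [3.44, 6.74, 13.22, 25.9, 50.77]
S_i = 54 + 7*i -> [54, 61, 68, 75, 82]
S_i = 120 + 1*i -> [120, 121, 122, 123, 124]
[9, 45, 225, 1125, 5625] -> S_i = 9*5^i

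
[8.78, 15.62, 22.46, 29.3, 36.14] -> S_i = 8.78 + 6.84*i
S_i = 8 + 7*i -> [8, 15, 22, 29, 36]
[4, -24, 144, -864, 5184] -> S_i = 4*-6^i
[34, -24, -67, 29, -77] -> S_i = Random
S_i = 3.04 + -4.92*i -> [3.04, -1.88, -6.8, -11.72, -16.64]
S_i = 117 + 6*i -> [117, 123, 129, 135, 141]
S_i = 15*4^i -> [15, 60, 240, 960, 3840]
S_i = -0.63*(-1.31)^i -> [-0.63, 0.83, -1.08, 1.42, -1.86]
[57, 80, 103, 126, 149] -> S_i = 57 + 23*i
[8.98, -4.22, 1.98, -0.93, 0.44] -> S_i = 8.98*(-0.47)^i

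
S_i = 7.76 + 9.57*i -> [7.76, 17.33, 26.9, 36.47, 46.04]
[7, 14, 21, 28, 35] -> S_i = 7 + 7*i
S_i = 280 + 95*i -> [280, 375, 470, 565, 660]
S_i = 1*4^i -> [1, 4, 16, 64, 256]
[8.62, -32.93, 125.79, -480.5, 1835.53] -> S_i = 8.62*(-3.82)^i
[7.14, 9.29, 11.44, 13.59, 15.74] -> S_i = 7.14 + 2.15*i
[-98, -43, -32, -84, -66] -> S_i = Random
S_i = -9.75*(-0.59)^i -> [-9.75, 5.75, -3.39, 2.0, -1.18]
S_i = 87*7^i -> [87, 609, 4263, 29841, 208887]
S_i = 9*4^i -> [9, 36, 144, 576, 2304]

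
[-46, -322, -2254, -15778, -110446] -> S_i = -46*7^i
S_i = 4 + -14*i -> [4, -10, -24, -38, -52]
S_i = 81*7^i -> [81, 567, 3969, 27783, 194481]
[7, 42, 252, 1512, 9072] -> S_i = 7*6^i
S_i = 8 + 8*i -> [8, 16, 24, 32, 40]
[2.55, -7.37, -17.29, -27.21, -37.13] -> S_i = 2.55 + -9.92*i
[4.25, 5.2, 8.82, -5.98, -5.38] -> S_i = Random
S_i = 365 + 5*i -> [365, 370, 375, 380, 385]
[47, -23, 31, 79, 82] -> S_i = Random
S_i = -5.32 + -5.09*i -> [-5.32, -10.41, -15.5, -20.59, -25.68]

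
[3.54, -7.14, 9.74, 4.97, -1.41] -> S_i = Random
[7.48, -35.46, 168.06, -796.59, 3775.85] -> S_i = 7.48*(-4.74)^i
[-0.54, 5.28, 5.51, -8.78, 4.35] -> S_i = Random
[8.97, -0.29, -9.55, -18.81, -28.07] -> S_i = 8.97 + -9.26*i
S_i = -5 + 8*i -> [-5, 3, 11, 19, 27]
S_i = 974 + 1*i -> [974, 975, 976, 977, 978]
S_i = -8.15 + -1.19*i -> [-8.15, -9.34, -10.53, -11.72, -12.91]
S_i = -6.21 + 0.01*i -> [-6.21, -6.2, -6.19, -6.18, -6.17]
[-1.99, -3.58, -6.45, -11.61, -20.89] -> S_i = -1.99*1.80^i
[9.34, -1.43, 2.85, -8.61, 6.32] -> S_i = Random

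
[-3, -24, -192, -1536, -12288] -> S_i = -3*8^i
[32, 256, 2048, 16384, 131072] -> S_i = 32*8^i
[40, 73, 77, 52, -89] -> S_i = Random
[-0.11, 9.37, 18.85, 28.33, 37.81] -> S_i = -0.11 + 9.48*i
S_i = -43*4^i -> [-43, -172, -688, -2752, -11008]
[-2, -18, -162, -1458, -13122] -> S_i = -2*9^i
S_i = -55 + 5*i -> [-55, -50, -45, -40, -35]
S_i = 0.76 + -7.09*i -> [0.76, -6.33, -13.42, -20.51, -27.6]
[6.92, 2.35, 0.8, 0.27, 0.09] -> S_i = 6.92*0.34^i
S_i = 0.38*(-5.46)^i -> [0.38, -2.07, 11.33, -61.85, 337.72]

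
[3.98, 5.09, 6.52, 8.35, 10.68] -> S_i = 3.98*1.28^i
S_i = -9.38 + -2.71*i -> [-9.38, -12.09, -14.8, -17.51, -20.22]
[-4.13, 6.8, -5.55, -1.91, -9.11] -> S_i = Random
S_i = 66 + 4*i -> [66, 70, 74, 78, 82]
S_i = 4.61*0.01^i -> [4.61, 0.05, 0.0, 0.0, 0.0]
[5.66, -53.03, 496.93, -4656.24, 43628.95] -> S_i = 5.66*(-9.37)^i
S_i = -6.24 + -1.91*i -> [-6.24, -8.15, -10.06, -11.97, -13.88]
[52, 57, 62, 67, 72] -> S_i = 52 + 5*i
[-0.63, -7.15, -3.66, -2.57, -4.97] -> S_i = Random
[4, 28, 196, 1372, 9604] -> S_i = 4*7^i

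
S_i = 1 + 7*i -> [1, 8, 15, 22, 29]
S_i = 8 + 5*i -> [8, 13, 18, 23, 28]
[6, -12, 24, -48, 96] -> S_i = 6*-2^i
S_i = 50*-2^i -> [50, -100, 200, -400, 800]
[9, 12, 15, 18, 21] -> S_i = 9 + 3*i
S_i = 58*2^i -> [58, 116, 232, 464, 928]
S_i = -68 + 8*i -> [-68, -60, -52, -44, -36]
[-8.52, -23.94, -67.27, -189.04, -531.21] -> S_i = -8.52*2.81^i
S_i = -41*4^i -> [-41, -164, -656, -2624, -10496]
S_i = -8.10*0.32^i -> [-8.1, -2.59, -0.83, -0.27, -0.08]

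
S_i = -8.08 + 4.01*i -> [-8.08, -4.07, -0.06, 3.95, 7.96]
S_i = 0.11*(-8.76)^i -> [0.11, -0.96, 8.44, -73.94, 647.75]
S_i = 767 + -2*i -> [767, 765, 763, 761, 759]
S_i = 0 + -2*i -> [0, -2, -4, -6, -8]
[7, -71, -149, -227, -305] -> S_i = 7 + -78*i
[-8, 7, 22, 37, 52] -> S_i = -8 + 15*i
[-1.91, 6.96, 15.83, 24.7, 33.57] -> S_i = -1.91 + 8.87*i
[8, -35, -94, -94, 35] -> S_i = Random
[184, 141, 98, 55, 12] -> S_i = 184 + -43*i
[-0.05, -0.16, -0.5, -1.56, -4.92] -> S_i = -0.05*3.15^i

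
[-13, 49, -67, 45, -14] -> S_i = Random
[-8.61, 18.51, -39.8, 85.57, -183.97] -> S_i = -8.61*(-2.15)^i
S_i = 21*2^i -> [21, 42, 84, 168, 336]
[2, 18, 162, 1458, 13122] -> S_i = 2*9^i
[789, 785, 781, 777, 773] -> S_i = 789 + -4*i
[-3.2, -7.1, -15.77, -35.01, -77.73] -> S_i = -3.20*2.22^i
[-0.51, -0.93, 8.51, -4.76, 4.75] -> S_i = Random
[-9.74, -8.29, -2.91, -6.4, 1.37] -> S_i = Random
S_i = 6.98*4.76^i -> [6.98, 33.22, 158.15, 752.79, 3583.3]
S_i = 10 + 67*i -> [10, 77, 144, 211, 278]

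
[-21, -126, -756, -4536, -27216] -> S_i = -21*6^i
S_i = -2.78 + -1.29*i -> [-2.78, -4.07, -5.36, -6.65, -7.94]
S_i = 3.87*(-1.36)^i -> [3.87, -5.26, 7.16, -9.73, 13.24]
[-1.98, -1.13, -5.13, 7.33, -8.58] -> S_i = Random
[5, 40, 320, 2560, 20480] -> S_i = 5*8^i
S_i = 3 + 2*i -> [3, 5, 7, 9, 11]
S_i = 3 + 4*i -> [3, 7, 11, 15, 19]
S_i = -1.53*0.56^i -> [-1.53, -0.86, -0.48, -0.27, -0.15]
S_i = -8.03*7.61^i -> [-8.03, -61.11, -465.03, -3538.91, -26931.1]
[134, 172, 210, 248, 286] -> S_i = 134 + 38*i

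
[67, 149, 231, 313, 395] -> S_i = 67 + 82*i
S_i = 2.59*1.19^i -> [2.59, 3.08, 3.67, 4.36, 5.19]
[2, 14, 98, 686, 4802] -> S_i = 2*7^i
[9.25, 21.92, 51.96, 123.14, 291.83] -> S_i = 9.25*2.37^i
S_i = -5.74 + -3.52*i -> [-5.74, -9.26, -12.78, -16.3, -19.82]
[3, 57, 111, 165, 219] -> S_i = 3 + 54*i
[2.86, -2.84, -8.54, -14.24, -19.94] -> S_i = 2.86 + -5.70*i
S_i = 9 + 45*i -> [9, 54, 99, 144, 189]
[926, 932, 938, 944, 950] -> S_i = 926 + 6*i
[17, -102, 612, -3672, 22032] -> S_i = 17*-6^i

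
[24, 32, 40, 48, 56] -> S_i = 24 + 8*i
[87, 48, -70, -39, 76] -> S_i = Random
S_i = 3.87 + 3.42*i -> [3.87, 7.29, 10.71, 14.13, 17.55]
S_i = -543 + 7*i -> [-543, -536, -529, -522, -515]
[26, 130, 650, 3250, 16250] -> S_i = 26*5^i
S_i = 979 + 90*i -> [979, 1069, 1159, 1249, 1339]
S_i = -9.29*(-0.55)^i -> [-9.29, 5.11, -2.81, 1.55, -0.85]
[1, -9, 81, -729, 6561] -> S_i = 1*-9^i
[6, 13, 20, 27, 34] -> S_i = 6 + 7*i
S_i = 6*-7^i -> [6, -42, 294, -2058, 14406]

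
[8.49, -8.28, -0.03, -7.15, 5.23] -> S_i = Random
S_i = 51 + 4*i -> [51, 55, 59, 63, 67]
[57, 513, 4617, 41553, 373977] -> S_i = 57*9^i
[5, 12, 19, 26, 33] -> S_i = 5 + 7*i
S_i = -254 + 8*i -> [-254, -246, -238, -230, -222]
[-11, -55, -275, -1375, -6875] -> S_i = -11*5^i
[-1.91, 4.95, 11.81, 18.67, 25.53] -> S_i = -1.91 + 6.86*i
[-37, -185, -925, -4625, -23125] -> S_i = -37*5^i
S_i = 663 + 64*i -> [663, 727, 791, 855, 919]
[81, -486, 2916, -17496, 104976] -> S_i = 81*-6^i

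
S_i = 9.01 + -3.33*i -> [9.01, 5.68, 2.35, -0.98, -4.31]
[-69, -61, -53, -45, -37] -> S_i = -69 + 8*i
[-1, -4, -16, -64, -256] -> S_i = -1*4^i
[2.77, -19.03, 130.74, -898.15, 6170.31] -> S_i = 2.77*(-6.87)^i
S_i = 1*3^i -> [1, 3, 9, 27, 81]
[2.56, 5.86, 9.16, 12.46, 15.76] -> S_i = 2.56 + 3.30*i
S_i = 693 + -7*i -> [693, 686, 679, 672, 665]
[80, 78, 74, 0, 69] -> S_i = Random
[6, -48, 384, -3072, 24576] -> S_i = 6*-8^i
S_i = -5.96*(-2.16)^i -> [-5.96, 12.87, -27.81, 60.06, -129.74]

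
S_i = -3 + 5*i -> [-3, 2, 7, 12, 17]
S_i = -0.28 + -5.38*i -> [-0.28, -5.66, -11.04, -16.42, -21.8]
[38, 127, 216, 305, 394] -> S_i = 38 + 89*i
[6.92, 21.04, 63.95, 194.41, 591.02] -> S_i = 6.92*3.04^i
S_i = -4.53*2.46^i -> [-4.53, -11.14, -27.41, -67.44, -165.9]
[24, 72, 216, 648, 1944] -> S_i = 24*3^i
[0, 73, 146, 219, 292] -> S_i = 0 + 73*i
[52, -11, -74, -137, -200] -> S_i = 52 + -63*i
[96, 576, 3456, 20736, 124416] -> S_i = 96*6^i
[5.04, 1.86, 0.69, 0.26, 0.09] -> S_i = 5.04*0.37^i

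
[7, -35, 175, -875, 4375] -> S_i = 7*-5^i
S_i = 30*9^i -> [30, 270, 2430, 21870, 196830]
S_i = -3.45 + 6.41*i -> [-3.45, 2.96, 9.37, 15.78, 22.19]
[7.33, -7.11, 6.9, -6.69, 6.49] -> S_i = 7.33*(-0.97)^i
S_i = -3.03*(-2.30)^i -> [-3.03, 6.97, -16.03, 36.87, -84.79]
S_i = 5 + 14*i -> [5, 19, 33, 47, 61]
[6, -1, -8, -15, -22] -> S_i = 6 + -7*i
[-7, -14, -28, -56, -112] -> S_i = -7*2^i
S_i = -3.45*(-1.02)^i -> [-3.45, 3.52, -3.59, 3.66, -3.73]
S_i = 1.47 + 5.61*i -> [1.47, 7.08, 12.69, 18.3, 23.91]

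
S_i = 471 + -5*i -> [471, 466, 461, 456, 451]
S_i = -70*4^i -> [-70, -280, -1120, -4480, -17920]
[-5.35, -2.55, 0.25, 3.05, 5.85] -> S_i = -5.35 + 2.80*i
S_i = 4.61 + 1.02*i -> [4.61, 5.63, 6.65, 7.67, 8.69]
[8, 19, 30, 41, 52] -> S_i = 8 + 11*i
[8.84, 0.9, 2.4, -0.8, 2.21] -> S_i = Random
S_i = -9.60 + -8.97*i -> [-9.6, -18.57, -27.54, -36.51, -45.48]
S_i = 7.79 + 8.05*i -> [7.79, 15.84, 23.89, 31.94, 39.99]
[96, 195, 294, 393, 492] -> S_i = 96 + 99*i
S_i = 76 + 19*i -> [76, 95, 114, 133, 152]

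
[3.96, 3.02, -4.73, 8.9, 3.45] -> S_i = Random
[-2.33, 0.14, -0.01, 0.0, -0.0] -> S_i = -2.33*(-0.06)^i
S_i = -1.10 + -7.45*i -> [-1.1, -8.55, -16.0, -23.45, -30.9]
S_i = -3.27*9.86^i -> [-3.27, -32.24, -317.91, -3134.57, -30906.9]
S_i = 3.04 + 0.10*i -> [3.04, 3.14, 3.24, 3.34, 3.44]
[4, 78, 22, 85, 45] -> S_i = Random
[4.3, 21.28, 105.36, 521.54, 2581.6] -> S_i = 4.30*4.95^i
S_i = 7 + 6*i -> [7, 13, 19, 25, 31]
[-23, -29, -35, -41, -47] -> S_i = -23 + -6*i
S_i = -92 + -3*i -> [-92, -95, -98, -101, -104]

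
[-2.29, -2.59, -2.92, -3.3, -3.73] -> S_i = -2.29*1.13^i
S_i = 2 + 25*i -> [2, 27, 52, 77, 102]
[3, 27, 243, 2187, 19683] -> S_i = 3*9^i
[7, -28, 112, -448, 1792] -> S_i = 7*-4^i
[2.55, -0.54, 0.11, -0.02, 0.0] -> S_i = 2.55*(-0.21)^i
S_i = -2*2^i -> [-2, -4, -8, -16, -32]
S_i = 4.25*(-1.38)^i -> [4.25, -5.86, 8.09, -11.17, 15.41]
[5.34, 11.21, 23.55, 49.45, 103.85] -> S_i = 5.34*2.10^i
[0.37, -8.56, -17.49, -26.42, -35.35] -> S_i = 0.37 + -8.93*i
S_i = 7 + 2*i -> [7, 9, 11, 13, 15]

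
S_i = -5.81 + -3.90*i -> [-5.81, -9.71, -13.61, -17.51, -21.41]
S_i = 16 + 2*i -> [16, 18, 20, 22, 24]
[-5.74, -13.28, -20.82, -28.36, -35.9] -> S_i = -5.74 + -7.54*i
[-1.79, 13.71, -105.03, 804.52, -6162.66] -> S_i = -1.79*(-7.66)^i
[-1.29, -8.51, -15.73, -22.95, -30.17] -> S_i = -1.29 + -7.22*i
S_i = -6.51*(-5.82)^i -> [-6.51, 37.89, -220.51, 1283.36, -7469.18]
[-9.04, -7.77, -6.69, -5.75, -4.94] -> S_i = -9.04*0.86^i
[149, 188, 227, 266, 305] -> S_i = 149 + 39*i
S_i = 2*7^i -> [2, 14, 98, 686, 4802]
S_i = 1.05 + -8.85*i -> [1.05, -7.8, -16.65, -25.5, -34.35]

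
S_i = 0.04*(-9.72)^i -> [0.04, -0.39, 3.78, -36.73, 357.05]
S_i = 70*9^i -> [70, 630, 5670, 51030, 459270]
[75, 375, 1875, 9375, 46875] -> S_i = 75*5^i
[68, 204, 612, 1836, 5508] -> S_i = 68*3^i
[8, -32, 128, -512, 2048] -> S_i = 8*-4^i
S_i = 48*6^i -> [48, 288, 1728, 10368, 62208]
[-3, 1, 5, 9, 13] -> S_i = -3 + 4*i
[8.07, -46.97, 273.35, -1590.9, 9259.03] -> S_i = 8.07*(-5.82)^i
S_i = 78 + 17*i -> [78, 95, 112, 129, 146]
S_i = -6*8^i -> [-6, -48, -384, -3072, -24576]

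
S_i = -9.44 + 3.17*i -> [-9.44, -6.27, -3.1, 0.07, 3.24]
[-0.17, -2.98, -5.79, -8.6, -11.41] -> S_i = -0.17 + -2.81*i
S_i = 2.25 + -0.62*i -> [2.25, 1.63, 1.01, 0.39, -0.23]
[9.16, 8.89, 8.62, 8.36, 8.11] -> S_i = 9.16*0.97^i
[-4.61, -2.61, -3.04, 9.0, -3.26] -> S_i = Random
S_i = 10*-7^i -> [10, -70, 490, -3430, 24010]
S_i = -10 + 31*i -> [-10, 21, 52, 83, 114]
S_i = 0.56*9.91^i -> [0.56, 5.55, 55.0, 545.02, 5401.11]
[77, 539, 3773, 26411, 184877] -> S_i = 77*7^i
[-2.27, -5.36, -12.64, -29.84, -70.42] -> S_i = -2.27*2.36^i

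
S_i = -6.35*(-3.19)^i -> [-6.35, 20.26, -64.62, 206.13, -657.56]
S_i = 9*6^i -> [9, 54, 324, 1944, 11664]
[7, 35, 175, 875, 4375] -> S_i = 7*5^i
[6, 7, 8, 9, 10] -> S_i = 6 + 1*i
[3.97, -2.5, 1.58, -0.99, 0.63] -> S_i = 3.97*(-0.63)^i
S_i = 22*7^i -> [22, 154, 1078, 7546, 52822]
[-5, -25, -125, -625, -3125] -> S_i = -5*5^i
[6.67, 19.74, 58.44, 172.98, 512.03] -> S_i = 6.67*2.96^i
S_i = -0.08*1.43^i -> [-0.08, -0.11, -0.16, -0.23, -0.33]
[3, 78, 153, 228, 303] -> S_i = 3 + 75*i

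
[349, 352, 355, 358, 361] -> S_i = 349 + 3*i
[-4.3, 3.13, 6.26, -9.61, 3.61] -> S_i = Random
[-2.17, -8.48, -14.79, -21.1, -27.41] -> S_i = -2.17 + -6.31*i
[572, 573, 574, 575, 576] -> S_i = 572 + 1*i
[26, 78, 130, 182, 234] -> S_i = 26 + 52*i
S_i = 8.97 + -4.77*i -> [8.97, 4.2, -0.57, -5.34, -10.11]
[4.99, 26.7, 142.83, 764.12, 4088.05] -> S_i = 4.99*5.35^i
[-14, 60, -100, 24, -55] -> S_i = Random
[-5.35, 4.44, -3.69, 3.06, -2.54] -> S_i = -5.35*(-0.83)^i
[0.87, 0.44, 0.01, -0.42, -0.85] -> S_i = 0.87 + -0.43*i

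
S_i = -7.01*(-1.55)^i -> [-7.01, 10.87, -16.84, 26.1, -40.46]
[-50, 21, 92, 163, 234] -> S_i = -50 + 71*i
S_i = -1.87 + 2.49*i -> [-1.87, 0.62, 3.11, 5.6, 8.09]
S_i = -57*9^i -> [-57, -513, -4617, -41553, -373977]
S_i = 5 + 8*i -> [5, 13, 21, 29, 37]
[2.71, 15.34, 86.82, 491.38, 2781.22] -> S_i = 2.71*5.66^i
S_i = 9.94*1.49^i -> [9.94, 14.81, 22.07, 32.88, 48.99]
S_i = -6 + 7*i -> [-6, 1, 8, 15, 22]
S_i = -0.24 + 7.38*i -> [-0.24, 7.14, 14.52, 21.9, 29.28]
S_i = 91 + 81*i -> [91, 172, 253, 334, 415]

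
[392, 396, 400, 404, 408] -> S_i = 392 + 4*i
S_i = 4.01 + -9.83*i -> [4.01, -5.82, -15.65, -25.48, -35.31]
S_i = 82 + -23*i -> [82, 59, 36, 13, -10]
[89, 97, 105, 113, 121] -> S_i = 89 + 8*i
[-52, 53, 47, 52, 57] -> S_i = Random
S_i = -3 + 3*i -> [-3, 0, 3, 6, 9]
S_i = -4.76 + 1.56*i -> [-4.76, -3.2, -1.64, -0.08, 1.48]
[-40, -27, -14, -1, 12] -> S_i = -40 + 13*i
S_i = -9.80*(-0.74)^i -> [-9.8, 7.25, -5.37, 3.97, -2.94]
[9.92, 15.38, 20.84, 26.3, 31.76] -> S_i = 9.92 + 5.46*i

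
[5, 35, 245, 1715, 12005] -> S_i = 5*7^i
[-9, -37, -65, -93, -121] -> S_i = -9 + -28*i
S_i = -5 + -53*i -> [-5, -58, -111, -164, -217]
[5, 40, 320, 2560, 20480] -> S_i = 5*8^i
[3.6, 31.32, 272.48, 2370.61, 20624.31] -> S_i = 3.60*8.70^i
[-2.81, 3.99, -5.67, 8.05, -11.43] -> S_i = -2.81*(-1.42)^i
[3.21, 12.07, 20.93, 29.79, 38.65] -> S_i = 3.21 + 8.86*i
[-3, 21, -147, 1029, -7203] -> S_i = -3*-7^i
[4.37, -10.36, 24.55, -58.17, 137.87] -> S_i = 4.37*(-2.37)^i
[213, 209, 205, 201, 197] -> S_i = 213 + -4*i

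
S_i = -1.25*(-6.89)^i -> [-1.25, 8.61, -59.34, 408.85, -2817.0]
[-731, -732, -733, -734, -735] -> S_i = -731 + -1*i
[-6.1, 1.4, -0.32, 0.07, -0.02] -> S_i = -6.10*(-0.23)^i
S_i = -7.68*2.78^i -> [-7.68, -21.35, -59.35, -165.0, -458.71]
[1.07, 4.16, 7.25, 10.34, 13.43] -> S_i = 1.07 + 3.09*i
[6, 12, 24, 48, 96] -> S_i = 6*2^i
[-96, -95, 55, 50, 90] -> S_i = Random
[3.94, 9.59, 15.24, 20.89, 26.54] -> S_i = 3.94 + 5.65*i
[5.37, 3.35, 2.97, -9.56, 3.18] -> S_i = Random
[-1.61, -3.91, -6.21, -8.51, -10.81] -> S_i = -1.61 + -2.30*i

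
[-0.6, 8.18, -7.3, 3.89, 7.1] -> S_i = Random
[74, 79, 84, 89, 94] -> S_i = 74 + 5*i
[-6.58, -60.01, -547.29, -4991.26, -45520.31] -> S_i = -6.58*9.12^i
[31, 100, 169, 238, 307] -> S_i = 31 + 69*i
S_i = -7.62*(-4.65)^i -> [-7.62, 35.43, -164.76, 766.15, -3562.6]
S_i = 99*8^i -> [99, 792, 6336, 50688, 405504]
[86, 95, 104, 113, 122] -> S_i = 86 + 9*i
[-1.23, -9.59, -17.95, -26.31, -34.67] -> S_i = -1.23 + -8.36*i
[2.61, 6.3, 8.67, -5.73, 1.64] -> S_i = Random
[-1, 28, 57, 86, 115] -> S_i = -1 + 29*i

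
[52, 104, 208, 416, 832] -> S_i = 52*2^i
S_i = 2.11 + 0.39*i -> [2.11, 2.5, 2.89, 3.28, 3.67]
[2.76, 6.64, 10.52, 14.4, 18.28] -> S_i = 2.76 + 3.88*i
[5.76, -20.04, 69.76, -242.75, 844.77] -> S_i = 5.76*(-3.48)^i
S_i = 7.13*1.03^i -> [7.13, 7.34, 7.56, 7.79, 8.02]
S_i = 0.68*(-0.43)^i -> [0.68, -0.29, 0.13, -0.05, 0.02]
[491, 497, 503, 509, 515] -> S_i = 491 + 6*i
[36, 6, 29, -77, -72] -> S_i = Random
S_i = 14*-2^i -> [14, -28, 56, -112, 224]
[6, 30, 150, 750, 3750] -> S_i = 6*5^i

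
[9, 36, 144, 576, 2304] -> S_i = 9*4^i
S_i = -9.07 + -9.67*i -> [-9.07, -18.74, -28.41, -38.08, -47.75]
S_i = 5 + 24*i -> [5, 29, 53, 77, 101]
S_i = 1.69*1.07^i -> [1.69, 1.81, 1.93, 2.07, 2.22]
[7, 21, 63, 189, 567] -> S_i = 7*3^i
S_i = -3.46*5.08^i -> [-3.46, -17.58, -89.29, -453.59, -2304.26]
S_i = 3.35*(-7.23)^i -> [3.35, -24.22, 175.11, -1266.08, 9153.73]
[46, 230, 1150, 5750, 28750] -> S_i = 46*5^i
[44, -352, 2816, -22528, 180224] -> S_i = 44*-8^i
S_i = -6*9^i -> [-6, -54, -486, -4374, -39366]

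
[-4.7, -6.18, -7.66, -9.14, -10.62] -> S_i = -4.70 + -1.48*i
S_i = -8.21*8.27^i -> [-8.21, -67.9, -561.51, -4643.65, -38403.0]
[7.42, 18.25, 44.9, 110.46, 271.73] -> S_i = 7.42*2.46^i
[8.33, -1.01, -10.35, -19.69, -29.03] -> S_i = 8.33 + -9.34*i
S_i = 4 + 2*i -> [4, 6, 8, 10, 12]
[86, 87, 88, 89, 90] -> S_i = 86 + 1*i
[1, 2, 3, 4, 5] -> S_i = 1 + 1*i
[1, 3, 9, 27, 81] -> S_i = 1*3^i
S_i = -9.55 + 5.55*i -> [-9.55, -4.0, 1.55, 7.1, 12.65]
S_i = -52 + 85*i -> [-52, 33, 118, 203, 288]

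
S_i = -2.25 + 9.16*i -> [-2.25, 6.91, 16.07, 25.23, 34.39]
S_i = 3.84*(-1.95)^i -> [3.84, -7.49, 14.6, -28.47, 55.52]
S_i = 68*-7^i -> [68, -476, 3332, -23324, 163268]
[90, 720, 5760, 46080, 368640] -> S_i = 90*8^i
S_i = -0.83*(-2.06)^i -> [-0.83, 1.71, -3.52, 7.26, -14.95]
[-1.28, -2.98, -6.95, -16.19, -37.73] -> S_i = -1.28*2.33^i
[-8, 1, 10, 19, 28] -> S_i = -8 + 9*i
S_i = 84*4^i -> [84, 336, 1344, 5376, 21504]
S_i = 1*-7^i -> [1, -7, 49, -343, 2401]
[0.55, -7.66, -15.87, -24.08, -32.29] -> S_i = 0.55 + -8.21*i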